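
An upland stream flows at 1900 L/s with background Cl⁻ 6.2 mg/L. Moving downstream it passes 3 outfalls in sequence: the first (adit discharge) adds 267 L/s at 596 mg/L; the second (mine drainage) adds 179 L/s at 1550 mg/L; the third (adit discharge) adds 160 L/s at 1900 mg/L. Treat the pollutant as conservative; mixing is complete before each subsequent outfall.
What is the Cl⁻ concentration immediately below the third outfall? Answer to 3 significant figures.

300 mg/L

Below outfall 1: Q → 2167 L/s, C = (1900·6.200 + 267.0·596.0)/2167 = 78.87 mg/L.
Below outfall 2: Q → 2346 L/s, C = (2167·78.87 + 179.0·1550)/2346 = 191.1 mg/L.
Below outfall 3: Q → 2506 L/s, C = (2346·191.1 + 160.0·1900)/2506 = 300.2 mg/L.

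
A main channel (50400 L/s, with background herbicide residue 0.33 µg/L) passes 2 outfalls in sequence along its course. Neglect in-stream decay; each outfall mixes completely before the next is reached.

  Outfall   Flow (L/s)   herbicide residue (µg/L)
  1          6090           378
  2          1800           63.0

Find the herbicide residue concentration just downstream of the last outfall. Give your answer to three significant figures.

41.7 µg/L

After outfall 1: Q = 50400 + 6090 = 56490 L/s; C = (50400·0.3300 + 6090·378.0)/56490 = 41.05 µg/L.
After outfall 2: Q = 56490 + 1800 = 58290 L/s; C = (56490·41.05 + 1800·63.00)/58290 = 41.72 µg/L.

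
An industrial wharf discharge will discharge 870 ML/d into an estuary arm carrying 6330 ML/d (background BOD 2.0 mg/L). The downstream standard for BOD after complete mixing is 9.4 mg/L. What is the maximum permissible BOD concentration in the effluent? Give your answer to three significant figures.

63.2 mg/L

At the limit, (Qr·Cr + Qe·Cₑ)/(Qr + Qe) = 9.4:
Cₑ = (7200·9.4 − 6330·2.000) / 870.0 = 63.24 mg/L.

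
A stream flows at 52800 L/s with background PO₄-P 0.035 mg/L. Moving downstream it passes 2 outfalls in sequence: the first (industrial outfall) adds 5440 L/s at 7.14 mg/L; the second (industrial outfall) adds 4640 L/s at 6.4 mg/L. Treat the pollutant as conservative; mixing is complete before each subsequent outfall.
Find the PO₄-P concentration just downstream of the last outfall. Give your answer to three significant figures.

1.12 mg/L

Below outfall 1: Q → 58240 L/s, C = (52800·0.03500 + 5440·7.140)/58240 = 0.6987 mg/L.
Below outfall 2: Q → 62880 L/s, C = (58240·0.6987 + 4640·6.400)/62880 = 1.119 mg/L.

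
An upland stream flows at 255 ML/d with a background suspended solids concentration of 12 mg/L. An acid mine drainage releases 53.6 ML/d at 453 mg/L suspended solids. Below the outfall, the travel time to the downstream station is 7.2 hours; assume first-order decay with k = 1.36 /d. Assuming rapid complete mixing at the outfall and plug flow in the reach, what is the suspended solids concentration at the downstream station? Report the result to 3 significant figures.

Flow-weighted average: C = (255.0·12.00 + 53.60·453.0) / 308.6 = 27340/308.6 = 88.60 mg/L.
After decay, C = 88.60 × e^(−kt) = 88.60 × 0.6650 = 58.91 mg/L.

58.9 mg/L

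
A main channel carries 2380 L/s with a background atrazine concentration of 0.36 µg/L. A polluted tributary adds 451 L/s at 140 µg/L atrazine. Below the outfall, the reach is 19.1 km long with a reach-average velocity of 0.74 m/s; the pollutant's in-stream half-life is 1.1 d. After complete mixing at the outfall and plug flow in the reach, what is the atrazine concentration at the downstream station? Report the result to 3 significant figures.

18.7 µg/L

After mixing, C = (2380·0.3600 + 451.0·140.0) / 2831 = 64000/2831 = 22.61 µg/L.
Travel time t = 19.1·1000 / 0.74 = 25810 s = 7.170 h.
Half-life 1.1 d → k = ln 2 / 1.1 = 0.6301 d⁻¹.
First-order decay: C = 22.61·exp(−k·t) = 22.61·0.8284 = 18.73 µg/L.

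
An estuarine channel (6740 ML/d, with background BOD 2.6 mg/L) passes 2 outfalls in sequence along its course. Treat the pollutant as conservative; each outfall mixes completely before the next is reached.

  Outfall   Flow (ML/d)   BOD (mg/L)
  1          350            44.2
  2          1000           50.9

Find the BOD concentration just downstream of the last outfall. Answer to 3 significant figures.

10.4 mg/L

Below outfall 1: Q → 7090 ML/d, C = (6740·2.600 + 350.0·44.20)/7090 = 4.654 mg/L.
Below outfall 2: Q → 8090 ML/d, C = (7090·4.654 + 1000·50.90)/8090 = 10.37 mg/L.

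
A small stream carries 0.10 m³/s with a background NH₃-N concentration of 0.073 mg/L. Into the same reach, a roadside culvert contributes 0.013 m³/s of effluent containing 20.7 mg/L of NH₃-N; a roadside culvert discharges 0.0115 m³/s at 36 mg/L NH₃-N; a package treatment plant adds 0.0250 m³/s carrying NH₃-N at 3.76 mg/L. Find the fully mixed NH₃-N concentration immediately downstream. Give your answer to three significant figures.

5.25 mg/L

After mixing, C = (0.1000·0.07300 + 0.01300·20.70 + 0.01150·36.00 + 0.02500·3.760) / 0.1495 = 0.7844/0.1495 = 5.247 mg/L.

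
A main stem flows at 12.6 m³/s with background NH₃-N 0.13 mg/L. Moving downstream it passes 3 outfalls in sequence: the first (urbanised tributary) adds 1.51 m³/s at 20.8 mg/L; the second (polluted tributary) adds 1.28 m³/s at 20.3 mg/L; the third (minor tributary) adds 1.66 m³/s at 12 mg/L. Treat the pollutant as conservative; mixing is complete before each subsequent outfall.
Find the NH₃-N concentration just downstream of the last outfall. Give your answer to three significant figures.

4.63 mg/L

After outfall 1: Q = 12.60 + 1.510 = 14.11 m³/s; C = (12.60·0.1300 + 1.510·20.80)/14.11 = 2.342 mg/L.
After outfall 2: Q = 14.11 + 1.280 = 15.39 m³/s; C = (14.11·2.342 + 1.280·20.30)/15.39 = 3.836 mg/L.
After outfall 3: Q = 15.39 + 1.660 = 17.05 m³/s; C = (15.39·3.836 + 1.660·12.00)/17.05 = 4.630 mg/L.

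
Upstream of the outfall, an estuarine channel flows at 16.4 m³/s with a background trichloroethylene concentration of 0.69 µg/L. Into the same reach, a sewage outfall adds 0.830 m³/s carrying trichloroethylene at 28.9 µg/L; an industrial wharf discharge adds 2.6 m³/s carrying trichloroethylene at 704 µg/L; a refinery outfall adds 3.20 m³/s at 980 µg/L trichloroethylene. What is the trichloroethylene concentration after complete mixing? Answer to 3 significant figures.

217 µg/L

Mixed concentration C = ΣQC/ΣQ = (16.40·0.6900 + 0.8300·28.90 + 2.600·704.0 + 3.200·980.0) / 23.03 = 5002/23.03 = 217.2 µg/L.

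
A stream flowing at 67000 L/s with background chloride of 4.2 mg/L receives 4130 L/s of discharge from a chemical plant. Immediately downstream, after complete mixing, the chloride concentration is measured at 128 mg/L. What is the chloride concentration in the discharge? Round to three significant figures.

Mass balance: 67000·4.200 + 4130·Cₑ = 71130·128.0
→ Cₑ = (71130·128.0 − 67000·4.200) / 4130 = 2136 mg/L.

2140 mg/L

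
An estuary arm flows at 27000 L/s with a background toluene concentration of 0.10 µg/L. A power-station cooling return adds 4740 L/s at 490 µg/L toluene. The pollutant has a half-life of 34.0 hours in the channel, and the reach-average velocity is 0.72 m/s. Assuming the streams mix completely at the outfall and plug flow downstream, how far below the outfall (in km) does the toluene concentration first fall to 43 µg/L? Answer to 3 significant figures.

67.7 km

Flow-weighted average: C = (27000·0.1000 + 4740·490.0) / 31740 = 2325000/31740 = 73.26 µg/L.
Half-life 34.0 h → k = ln 2 / 34.0 = 0.02039 h⁻¹ = 0.4893 d⁻¹.
Set 73.26·exp(−k·t) = 43 → t = ln(73.26/43)/k = 94090 s = 26.14 h.
Distance = v·t = 0.72·94090 = 67740 m = 67.74 km.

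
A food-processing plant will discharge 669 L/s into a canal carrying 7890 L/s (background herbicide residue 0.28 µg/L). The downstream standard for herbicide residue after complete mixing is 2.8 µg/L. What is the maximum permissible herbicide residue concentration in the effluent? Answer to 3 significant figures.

At the limit, (Qr·Cr + Qe·Cₑ)/(Qr + Qe) = 2.8:
Cₑ = (8559·2.8 − 7890·0.2800) / 669.0 = 32.52 µg/L.

32.5 µg/L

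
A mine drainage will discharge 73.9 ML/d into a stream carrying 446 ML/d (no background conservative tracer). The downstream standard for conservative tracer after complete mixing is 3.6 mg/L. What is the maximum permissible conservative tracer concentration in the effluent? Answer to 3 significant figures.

25.3 mg/L

At the limit, (Qr·Cr + Qe·Cₑ)/(Qr + Qe) = 3.6:
Cₑ = (519.9·3.6 − 446.0·0) / 73.90 = 25.33 mg/L.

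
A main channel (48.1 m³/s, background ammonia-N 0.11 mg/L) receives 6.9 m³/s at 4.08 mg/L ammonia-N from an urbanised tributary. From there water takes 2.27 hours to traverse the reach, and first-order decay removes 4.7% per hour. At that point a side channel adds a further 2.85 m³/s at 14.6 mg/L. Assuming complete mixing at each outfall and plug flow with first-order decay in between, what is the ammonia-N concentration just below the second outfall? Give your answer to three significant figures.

1.24 mg/L

After mixing, C = (48.10·0.1100 + 6.900·4.080) / 55.00 = 33.44/55.00 = 0.6081 mg/L; combined flow 55.00 m³/s.
4.7%/h lost → k = −ln(1 − 0.047) = 0.04814 h⁻¹.
Decay over the reach: 0.6081·exp(−kt) = 0.6081·0.8965 = 0.5451 mg/L.
At the second outfall, C = (55.00·0.5451 + 2.850·14.60) / (55.00 + 2.850) = 1.238 mg/L.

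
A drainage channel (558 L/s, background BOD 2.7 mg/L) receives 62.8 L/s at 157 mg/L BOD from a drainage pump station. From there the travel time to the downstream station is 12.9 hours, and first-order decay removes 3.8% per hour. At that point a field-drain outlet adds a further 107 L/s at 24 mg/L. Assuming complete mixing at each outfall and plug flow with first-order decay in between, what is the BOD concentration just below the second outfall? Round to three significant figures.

13.0 mg/L

Mixed concentration C = ΣQC/ΣQ = (558.0·2.700 + 62.80·157.0) / 620.8 = 11370/620.8 = 18.31 mg/L; combined flow 620.8 L/s.
3.8%/h lost → k = −ln(1 − 0.038) = 0.03874 h⁻¹.
Decay over the reach: 18.31·exp(−kt) = 18.31·0.6067 = 11.11 mg/L.
At the second outfall, C = (620.8·11.11 + 107.0·24.00) / (620.8 + 107.0) = 13.00 mg/L.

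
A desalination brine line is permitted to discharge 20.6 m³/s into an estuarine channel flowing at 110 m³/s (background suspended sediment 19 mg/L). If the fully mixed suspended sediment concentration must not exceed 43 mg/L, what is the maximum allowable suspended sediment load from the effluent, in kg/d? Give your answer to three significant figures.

Mass balance at the limit: 110.0·19.00 + 20.60·Cₑ = 130.6·43 → Cₑ = 171.2 mg/L.
Load = 20.60 m³/s × 171.2 g/m³ × 86 400 s/d = 304600 kg/d.

305000 kg/d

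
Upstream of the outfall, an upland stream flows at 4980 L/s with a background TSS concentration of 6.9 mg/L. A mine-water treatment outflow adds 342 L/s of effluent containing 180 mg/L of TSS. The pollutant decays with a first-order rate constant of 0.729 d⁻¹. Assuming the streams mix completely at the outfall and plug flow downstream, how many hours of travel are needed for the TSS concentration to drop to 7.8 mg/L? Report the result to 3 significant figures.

27.6 h

After mixing, C = (4980·6.900 + 342.0·180.0) / 5322 = 95920/5322 = 18.02 mg/L.
18.02·exp(−k·t) = 7.8 → t = ln(18.02/7.8)/k = 99270 s = 27.57 h.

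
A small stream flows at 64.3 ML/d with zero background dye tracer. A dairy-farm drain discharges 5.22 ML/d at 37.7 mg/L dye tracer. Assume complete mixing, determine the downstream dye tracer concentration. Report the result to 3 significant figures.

2.83 mg/L

Conservation of mass: C = (64.30·0 + 5.220·37.70) / 69.52 = 196.8/69.52 = 2.831 mg/L.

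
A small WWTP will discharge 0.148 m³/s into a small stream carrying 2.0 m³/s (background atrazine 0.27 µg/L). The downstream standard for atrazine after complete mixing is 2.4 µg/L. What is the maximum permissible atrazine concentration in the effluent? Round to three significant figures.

At the limit, (Qr·Cr + Qe·Cₑ)/(Qr + Qe) = 2.4:
Cₑ = (2.148·2.4 − 2.000·0.2700) / 0.1480 = 31.18 µg/L.

31.2 µg/L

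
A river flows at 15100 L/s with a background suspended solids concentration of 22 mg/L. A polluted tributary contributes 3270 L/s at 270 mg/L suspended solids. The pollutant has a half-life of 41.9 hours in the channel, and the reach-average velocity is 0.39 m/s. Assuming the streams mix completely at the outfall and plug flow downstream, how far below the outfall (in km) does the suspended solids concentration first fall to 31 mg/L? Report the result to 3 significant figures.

64.3 km

Mass balance: C = (15100·22.00 + 3270·270.0) / 18370 = 1215000/18370 = 66.15 mg/L.
Half-life 41.9 h → k = ln 2 / 41.9 = 0.01654 h⁻¹ = 0.3970 d⁻¹.
Set 66.15·exp(−k·t) = 31 → t = ln(66.15/31)/k = 164900 s = 45.81 h.
Distance = v·t = 0.39·164900 = 64320 m = 64.32 km.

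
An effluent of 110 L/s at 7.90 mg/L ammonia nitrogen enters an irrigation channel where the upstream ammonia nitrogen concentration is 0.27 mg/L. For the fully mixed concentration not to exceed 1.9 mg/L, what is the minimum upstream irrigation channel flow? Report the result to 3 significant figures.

405 L/s

Set C_mix = 1.9: (Q·0.2700 + 110.0·7.900) / (Q + 110.0) = 1.9
→ Q = 110.0·(7.900 − 1.9)/(1.9 − 0.2700) = 404.9 L/s.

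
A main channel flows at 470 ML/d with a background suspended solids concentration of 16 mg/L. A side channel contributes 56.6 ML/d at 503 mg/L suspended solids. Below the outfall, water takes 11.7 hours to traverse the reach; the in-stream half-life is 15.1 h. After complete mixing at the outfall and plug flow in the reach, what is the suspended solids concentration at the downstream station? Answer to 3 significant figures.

39.9 mg/L

Mixed concentration C = ΣQC/ΣQ = (470.0·16.00 + 56.60·503.0) / 526.6 = 35990/526.6 = 68.34 mg/L.
Half-life 15.1 h → k = ln 2 / 15.1 = 0.04590 h⁻¹ = 1.102 d⁻¹.
Decay over the reach: 68.34·exp(−kt) = 68.34·0.5845 = 39.94 mg/L.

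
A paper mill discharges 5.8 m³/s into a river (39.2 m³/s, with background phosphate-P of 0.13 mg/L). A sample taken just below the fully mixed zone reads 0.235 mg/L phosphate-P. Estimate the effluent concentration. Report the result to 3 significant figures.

Mass balance: 39.20·0.1300 + 5.800·Cₑ = 45.00·0.2350
→ Cₑ = (45.00·0.2350 − 39.20·0.1300) / 5.800 = 0.9447 mg/L.

0.945 mg/L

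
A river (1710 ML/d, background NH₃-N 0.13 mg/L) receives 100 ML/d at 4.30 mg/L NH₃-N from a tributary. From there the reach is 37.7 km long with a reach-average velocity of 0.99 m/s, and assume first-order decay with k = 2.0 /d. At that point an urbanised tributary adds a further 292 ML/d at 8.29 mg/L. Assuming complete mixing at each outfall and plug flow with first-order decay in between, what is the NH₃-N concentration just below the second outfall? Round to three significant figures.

1.28 mg/L

After mixing, C = (1710·0.1300 + 100.0·4.300) / 1810 = 652.3/1810 = 0.3604 mg/L; combined flow 1810 ML/d.
Travel time t = 37.7·1000 / 0.99 = 38080 s = 10.58 h.
Decay over the reach: 0.3604·exp(−kt) = 0.3604·0.4142 = 0.1493 mg/L.
At the second outfall, C = (1810·0.1493 + 292.0·8.290) / (1810 + 292.0) = 1.280 mg/L.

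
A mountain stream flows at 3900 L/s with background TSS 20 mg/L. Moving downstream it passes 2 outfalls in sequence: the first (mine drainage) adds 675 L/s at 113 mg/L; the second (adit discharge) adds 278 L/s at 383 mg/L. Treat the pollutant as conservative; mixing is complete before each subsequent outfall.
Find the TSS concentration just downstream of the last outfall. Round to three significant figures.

After outfall 1: Q = 3900 + 675.0 = 4575 L/s; C = (3900·20.00 + 675.0·113.0)/4575 = 33.72 mg/L.
After outfall 2: Q = 4575 + 278.0 = 4853 L/s; C = (4575·33.72 + 278.0·383.0)/4853 = 53.73 mg/L.

53.7 mg/L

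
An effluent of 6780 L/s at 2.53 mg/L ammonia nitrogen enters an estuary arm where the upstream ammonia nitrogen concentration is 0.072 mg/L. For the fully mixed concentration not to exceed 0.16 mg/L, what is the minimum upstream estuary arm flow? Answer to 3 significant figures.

Set C_mix = 0.16: (Q·0.07200 + 6780·2.530) / (Q + 6780) = 0.16
→ Q = 6780·(2.530 − 0.16)/(0.16 − 0.07200) = 182600 L/s.

183000 L/s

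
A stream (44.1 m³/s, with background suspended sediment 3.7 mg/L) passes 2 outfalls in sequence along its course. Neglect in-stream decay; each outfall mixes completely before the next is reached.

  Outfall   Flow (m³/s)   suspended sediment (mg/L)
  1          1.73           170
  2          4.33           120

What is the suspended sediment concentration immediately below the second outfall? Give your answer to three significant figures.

Outfall 1: combined Q = 45.83 m³/s; C = (44.10·3.700 + 1.730·170.0)/45.83 = 9.978 mg/L.
Outfall 2: combined Q = 50.16 m³/s; C = (45.83·9.978 + 4.330·120.0)/50.16 = 19.48 mg/L.

19.5 mg/L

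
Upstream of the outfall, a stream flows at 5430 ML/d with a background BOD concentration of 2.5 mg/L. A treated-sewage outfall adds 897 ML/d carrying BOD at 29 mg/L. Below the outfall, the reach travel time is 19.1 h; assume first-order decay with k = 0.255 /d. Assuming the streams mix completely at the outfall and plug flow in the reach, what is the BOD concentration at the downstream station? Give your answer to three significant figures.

5.11 mg/L

Conservation of mass: C = (5430·2.500 + 897.0·29.00) / 6327 = 39590/6327 = 6.257 mg/L.
First-order decay: C = 6.257·exp(−k·t) = 6.257·0.8163 = 5.108 mg/L.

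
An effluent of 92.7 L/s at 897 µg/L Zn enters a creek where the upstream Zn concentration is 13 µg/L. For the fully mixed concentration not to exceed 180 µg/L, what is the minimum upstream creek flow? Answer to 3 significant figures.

398 L/s

Set C_mix = 180: (Q·13.00 + 92.70·897.0) / (Q + 92.70) = 180
→ Q = 92.70·(897.0 − 180)/(180 − 13.00) = 398.0 L/s.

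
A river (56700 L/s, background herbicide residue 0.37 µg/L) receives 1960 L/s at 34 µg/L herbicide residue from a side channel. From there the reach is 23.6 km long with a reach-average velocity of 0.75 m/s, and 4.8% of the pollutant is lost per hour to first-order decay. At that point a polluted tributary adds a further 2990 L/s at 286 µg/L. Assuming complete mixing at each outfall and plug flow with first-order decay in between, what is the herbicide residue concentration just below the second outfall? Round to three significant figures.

14.8 µg/L

Conservation of mass: C = (56700·0.3700 + 1960·34.00) / 58660 = 87620/58660 = 1.494 µg/L; combined flow 58660 L/s.
Travel time t = 23.6·1000 / 0.75 = 31470 s = 8.741 h.
4.8%/h lost → k = −ln(1 − 0.048) = 0.04919 h⁻¹.
Decay over the reach: 1.494·exp(−kt) = 1.494·0.6505 = 0.9717 µg/L.
Second outfall: C = (58660·0.9717 + 2990·286.0)/61650 = 14.80 µg/L.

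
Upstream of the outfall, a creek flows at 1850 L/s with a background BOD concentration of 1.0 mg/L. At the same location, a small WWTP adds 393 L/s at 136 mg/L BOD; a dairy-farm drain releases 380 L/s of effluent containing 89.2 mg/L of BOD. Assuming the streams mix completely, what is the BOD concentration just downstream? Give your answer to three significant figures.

Mass balance: C = (1850·1.000 + 393.0·136.0 + 380.0·89.20) / 2623 = 89190/2623 = 34.00 mg/L.

34.0 mg/L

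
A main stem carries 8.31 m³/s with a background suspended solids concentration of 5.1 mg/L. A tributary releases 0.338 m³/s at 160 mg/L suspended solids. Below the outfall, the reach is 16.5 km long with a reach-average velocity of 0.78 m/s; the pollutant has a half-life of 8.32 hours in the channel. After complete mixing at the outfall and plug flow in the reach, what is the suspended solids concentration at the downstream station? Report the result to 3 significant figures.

6.84 mg/L

Mixed concentration C = ΣQC/ΣQ = (8.310·5.100 + 0.3380·160.0) / 8.648 = 96.46/8.648 = 11.15 mg/L.
Travel time t = 16.5·1000 / 0.78 = 21150 s = 5.876 h.
Half-life 8.32 h → k = ln 2 / 8.32 = 0.08331 h⁻¹ = 1.999 d⁻¹.
After decay, C = 11.15 × e^(−kt) = 11.15 × 0.6129 = 6.836 mg/L.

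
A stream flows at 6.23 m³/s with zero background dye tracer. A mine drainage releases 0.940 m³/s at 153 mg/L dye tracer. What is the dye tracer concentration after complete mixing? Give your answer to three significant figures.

20.1 mg/L

Conservation of mass: C = (6.230·0 + 0.9400·153.0) / 7.170 = 143.8/7.170 = 20.06 mg/L.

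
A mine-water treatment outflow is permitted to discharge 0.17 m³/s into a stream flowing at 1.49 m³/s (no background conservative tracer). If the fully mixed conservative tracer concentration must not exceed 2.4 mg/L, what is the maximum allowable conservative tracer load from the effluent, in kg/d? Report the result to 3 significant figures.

Mass balance at the limit: 1.490·0 + 0.1700·Cₑ = 1.660·2.4 → Cₑ = 23.44 mg/L.
Load = 0.1700 m³/s × 23.44 g/m³ × 86 400 s/d = 344.2 kg/d.

344 kg/d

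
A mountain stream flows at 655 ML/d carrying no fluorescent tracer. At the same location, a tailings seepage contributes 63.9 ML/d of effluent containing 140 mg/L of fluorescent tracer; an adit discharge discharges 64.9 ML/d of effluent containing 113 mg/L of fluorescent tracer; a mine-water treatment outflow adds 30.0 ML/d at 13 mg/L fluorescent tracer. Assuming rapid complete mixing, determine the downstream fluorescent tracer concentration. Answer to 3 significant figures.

20.5 mg/L

After mixing, C = (655.0·0 + 63.90·140.0 + 64.90·113.0 + 30.00·13.00) / 813.8 = 16670/813.8 = 20.48 mg/L.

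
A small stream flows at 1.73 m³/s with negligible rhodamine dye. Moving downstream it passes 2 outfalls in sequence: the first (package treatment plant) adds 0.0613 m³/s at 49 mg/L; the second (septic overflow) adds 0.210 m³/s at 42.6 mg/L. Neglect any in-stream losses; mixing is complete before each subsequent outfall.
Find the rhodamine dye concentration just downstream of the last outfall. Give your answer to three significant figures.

After outfall 1: Q = 1.730 + 0.06130 = 1.791 m³/s; C = (1.730·0 + 0.06130·49.00)/1.791 = 1.677 mg/L.
After outfall 2: Q = 1.791 + 0.2100 = 2.001 m³/s; C = (1.791·1.677 + 0.2100·42.60)/2.001 = 5.971 mg/L.

5.97 mg/L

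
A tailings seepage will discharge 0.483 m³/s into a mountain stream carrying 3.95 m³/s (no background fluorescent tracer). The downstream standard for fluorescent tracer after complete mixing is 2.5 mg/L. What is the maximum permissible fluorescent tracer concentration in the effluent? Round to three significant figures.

22.9 mg/L

At the limit, (Qr·Cr + Qe·Cₑ)/(Qr + Qe) = 2.5:
Cₑ = (4.433·2.5 − 3.950·0) / 0.4830 = 22.95 mg/L.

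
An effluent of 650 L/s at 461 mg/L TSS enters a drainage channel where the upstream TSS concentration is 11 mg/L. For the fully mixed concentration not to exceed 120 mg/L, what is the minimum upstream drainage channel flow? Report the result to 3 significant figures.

2030 L/s

Set C_mix = 120: (Q·11.00 + 650.0·461.0) / (Q + 650.0) = 120
→ Q = 650.0·(461.0 − 120)/(120 − 11.00) = 2033 L/s.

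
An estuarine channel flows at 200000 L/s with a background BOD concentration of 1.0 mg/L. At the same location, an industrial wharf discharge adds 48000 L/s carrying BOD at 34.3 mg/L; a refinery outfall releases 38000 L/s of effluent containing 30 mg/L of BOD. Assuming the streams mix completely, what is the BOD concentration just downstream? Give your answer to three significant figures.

10.4 mg/L

After mixing, C = (200000·1.000 + 48000·34.30 + 38000·30.00) / 286000 = 2986000/286000 = 10.44 mg/L.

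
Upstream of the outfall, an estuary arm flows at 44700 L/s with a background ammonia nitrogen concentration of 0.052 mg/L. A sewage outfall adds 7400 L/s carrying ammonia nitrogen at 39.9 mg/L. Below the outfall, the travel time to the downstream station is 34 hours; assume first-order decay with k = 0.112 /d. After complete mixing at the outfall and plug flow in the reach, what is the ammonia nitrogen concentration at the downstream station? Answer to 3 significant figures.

Conservation of mass: C = (44700·0.05200 + 7400·39.90) / 52100 = 297600/52100 = 5.712 mg/L.
First-order decay: C = 5.712·exp(−k·t) = 5.712·0.8533 = 4.874 mg/L.

4.87 mg/L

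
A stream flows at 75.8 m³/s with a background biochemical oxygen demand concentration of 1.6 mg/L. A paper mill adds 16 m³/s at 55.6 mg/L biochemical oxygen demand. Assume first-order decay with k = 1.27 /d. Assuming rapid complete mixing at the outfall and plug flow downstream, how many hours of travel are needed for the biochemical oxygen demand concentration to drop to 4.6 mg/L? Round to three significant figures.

Conservation of mass: C = (75.80·1.600 + 16.00·55.60) / 91.80 = 1011/91.80 = 11.01 mg/L.
11.01·exp(−k·t) = 4.6 → t = ln(11.01/4.6)/k = 59390 s = 16.50 h.

16.5 h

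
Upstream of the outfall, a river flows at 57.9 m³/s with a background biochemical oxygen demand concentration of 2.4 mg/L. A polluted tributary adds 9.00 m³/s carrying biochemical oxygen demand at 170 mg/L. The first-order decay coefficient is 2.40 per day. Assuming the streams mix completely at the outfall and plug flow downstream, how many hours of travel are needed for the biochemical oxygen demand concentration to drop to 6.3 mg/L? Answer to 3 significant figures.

After mixing, C = (57.90·2.400 + 9.000·170.0) / 66.90 = 1669/66.90 = 24.95 mg/L.
24.95·exp(−k·t) = 6.3 → t = ln(24.95/6.3)/k = 49540 s = 13.76 h.

13.8 h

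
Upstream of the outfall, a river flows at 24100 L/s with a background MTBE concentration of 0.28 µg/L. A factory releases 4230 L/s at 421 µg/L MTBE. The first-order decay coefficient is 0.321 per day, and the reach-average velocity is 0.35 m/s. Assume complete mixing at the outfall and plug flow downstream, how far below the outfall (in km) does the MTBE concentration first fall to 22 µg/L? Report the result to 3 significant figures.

Mixed concentration C = ΣQC/ΣQ = (24100·0.2800 + 4230·421.0) / 28330 = 1788000/28330 = 63.10 µg/L.
Set 63.10·exp(−k·t) = 22 → t = ln(63.10/22)/k = 283600 s = 78.78 h.
Distance = v·t = 0.35·283600 = 99260 m = 99.26 km.

99.3 km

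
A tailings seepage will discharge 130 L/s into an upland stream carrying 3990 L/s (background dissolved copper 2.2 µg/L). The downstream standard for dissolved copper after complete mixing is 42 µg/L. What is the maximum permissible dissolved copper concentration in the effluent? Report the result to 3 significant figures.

At the limit, (Qr·Cr + Qe·Cₑ)/(Qr + Qe) = 42:
Cₑ = (4120·42 − 3990·2.200) / 130.0 = 1264 µg/L.

1260 µg/L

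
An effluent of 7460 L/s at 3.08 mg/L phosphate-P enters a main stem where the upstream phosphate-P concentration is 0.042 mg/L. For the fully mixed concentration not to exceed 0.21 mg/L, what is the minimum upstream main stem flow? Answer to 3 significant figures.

127000 L/s

Set C_mix = 0.21: (Q·0.04200 + 7460·3.080) / (Q + 7460) = 0.21
→ Q = 7460·(3.080 − 0.21)/(0.21 − 0.04200) = 127400 L/s.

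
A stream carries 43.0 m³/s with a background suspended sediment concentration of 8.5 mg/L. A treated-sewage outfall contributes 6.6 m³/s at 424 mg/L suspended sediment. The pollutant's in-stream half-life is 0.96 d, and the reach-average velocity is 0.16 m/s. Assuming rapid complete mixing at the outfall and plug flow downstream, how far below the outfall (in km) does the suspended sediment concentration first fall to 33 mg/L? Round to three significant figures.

12.6 km

After mixing, C = (43.00·8.500 + 6.600·424.0) / 49.60 = 3164/49.60 = 63.79 mg/L.
Half-life 0.96 d → k = ln 2 / 0.96 = 0.7220 d⁻¹.
Set 63.79·exp(−k·t) = 33 → t = ln(63.79/33)/k = 78870 s = 21.91 h.
Distance = v·t = 0.16·78870 = 12620 m = 12.62 km.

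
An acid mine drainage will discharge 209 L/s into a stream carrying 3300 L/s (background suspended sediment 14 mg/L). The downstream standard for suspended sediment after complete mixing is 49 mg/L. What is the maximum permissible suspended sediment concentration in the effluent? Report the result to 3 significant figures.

At the limit, (Qr·Cr + Qe·Cₑ)/(Qr + Qe) = 49:
Cₑ = (3509·49 − 3300·14.00) / 209.0 = 601.6 mg/L.

602 mg/L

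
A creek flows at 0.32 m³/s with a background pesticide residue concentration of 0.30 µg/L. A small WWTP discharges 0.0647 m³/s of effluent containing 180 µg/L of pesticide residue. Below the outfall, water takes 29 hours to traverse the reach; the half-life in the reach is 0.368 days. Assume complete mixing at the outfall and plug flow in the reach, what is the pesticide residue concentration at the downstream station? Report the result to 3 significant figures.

3.13 µg/L

Mixed concentration C = ΣQC/ΣQ = (0.3200·0.3000 + 0.06470·180.0) / 0.3847 = 11.74/0.3847 = 30.52 µg/L.
Half-life 0.368 d → k = ln 2 / 0.368 = 1.884 d⁻¹.
Decay over the reach: 30.52·exp(−kt) = 30.52·0.1027 = 3.135 µg/L.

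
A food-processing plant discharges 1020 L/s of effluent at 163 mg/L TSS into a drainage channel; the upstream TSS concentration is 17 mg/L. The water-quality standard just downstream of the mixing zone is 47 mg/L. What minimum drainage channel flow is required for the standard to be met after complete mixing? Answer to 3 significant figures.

3940 L/s

Set C_mix = 47: (Q·17.00 + 1020·163.0) / (Q + 1020) = 47
→ Q = 1020·(163.0 − 47)/(47 − 17.00) = 3944 L/s.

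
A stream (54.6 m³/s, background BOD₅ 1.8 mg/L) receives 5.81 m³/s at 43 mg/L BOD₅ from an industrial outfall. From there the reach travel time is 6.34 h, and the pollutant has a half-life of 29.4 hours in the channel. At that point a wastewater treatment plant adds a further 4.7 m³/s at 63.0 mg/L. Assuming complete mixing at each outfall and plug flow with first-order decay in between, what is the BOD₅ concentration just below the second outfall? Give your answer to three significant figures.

9.15 mg/L

Mixed concentration C = ΣQC/ΣQ = (54.60·1.800 + 5.810·43.00) / 60.41 = 348.1/60.41 = 5.762 mg/L; combined flow 60.41 m³/s.
Half-life 29.4 h → k = ln 2 / 29.4 = 0.02358 h⁻¹ = 0.5658 d⁻¹.
After decay, C = 5.762 × e^(−kt) = 5.762 × 0.8612 = 4.962 mg/L.
At the second outfall, C = (60.41·4.962 + 4.700·63.00) / (60.41 + 4.700) = 9.152 mg/L.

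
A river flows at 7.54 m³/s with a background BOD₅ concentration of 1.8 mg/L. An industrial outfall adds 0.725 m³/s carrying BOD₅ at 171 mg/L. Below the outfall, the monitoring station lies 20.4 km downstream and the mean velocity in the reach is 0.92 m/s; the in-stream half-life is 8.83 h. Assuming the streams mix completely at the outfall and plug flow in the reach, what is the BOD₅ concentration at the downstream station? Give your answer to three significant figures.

After mixing, C = (7.540·1.800 + 0.7250·171.0) / 8.265 = 137.5/8.265 = 16.64 mg/L.
Travel time t = 20.4·1000 / 0.92 = 22170 s = 6.159 h.
Half-life 8.83 h → k = ln 2 / 8.83 = 0.07850 h⁻¹ = 1.884 d⁻¹.
Decay over the reach: 16.64·exp(−kt) = 16.64·0.6166 = 10.26 mg/L.

10.3 mg/L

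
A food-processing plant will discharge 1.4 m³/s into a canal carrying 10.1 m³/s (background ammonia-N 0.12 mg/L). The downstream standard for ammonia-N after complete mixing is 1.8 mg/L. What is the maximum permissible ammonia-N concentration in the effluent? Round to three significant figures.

At the limit, (Qr·Cr + Qe·Cₑ)/(Qr + Qe) = 1.8:
Cₑ = (11.50·1.8 − 10.10·0.1200) / 1.400 = 13.92 mg/L.

13.9 mg/L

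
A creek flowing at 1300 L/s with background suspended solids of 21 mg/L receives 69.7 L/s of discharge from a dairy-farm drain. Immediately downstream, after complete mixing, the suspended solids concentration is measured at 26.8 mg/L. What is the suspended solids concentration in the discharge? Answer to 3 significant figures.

Mass balance: 1300·21.00 + 69.70·Cₑ = 1370·26.80
→ Cₑ = (1370·26.80 − 1300·21.00) / 69.70 = 135.0 mg/L.

135 mg/L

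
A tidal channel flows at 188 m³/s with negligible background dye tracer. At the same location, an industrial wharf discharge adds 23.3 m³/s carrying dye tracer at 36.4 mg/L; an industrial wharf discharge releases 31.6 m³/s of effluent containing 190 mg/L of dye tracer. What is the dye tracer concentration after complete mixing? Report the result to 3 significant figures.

28.2 mg/L

After mixing, C = (188.0·0 + 23.30·36.40 + 31.60·190.0) / 242.9 = 6852/242.9 = 28.21 mg/L.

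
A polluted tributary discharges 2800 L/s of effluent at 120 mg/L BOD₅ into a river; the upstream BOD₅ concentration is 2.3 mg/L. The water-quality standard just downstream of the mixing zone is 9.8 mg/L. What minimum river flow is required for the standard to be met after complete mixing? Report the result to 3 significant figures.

41100 L/s

Set C_mix = 9.8: (Q·2.300 + 2800·120.0) / (Q + 2800) = 9.8
→ Q = 2800·(120.0 − 9.8)/(9.8 − 2.300) = 41140 L/s.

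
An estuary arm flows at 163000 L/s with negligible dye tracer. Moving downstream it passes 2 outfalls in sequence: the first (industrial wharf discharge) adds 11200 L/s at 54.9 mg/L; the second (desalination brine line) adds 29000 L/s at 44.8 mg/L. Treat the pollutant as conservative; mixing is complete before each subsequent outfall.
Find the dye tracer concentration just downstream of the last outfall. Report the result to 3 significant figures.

Below outfall 1: Q → 174200 L/s, C = (163000·0 + 11200·54.90)/174200 = 3.530 mg/L.
Below outfall 2: Q → 203200 L/s, C = (174200·3.530 + 29000·44.80)/203200 = 9.420 mg/L.

9.42 mg/L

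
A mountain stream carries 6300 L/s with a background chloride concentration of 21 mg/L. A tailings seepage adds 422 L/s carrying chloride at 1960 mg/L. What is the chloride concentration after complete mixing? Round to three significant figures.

Flow-weighted average: C = (6300·21.00 + 422.0·1960) / 6722 = 959400/6722 = 142.7 mg/L.

143 mg/L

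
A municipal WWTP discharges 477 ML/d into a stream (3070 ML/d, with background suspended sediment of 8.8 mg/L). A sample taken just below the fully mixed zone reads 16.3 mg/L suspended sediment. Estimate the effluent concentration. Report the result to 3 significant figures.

Mass balance: 3070·8.800 + 477.0·Cₑ = 3547·16.30
→ Cₑ = (3547·16.30 − 3070·8.800) / 477.0 = 64.57 mg/L.

64.6 mg/L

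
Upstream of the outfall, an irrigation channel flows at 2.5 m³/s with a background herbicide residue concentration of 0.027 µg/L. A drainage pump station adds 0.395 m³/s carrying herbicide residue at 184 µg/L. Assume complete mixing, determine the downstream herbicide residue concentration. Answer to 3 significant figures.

Flow-weighted average: C = (2.500·0.02700 + 0.3950·184.0) / 2.895 = 72.75/2.895 = 25.13 µg/L.

25.1 µg/L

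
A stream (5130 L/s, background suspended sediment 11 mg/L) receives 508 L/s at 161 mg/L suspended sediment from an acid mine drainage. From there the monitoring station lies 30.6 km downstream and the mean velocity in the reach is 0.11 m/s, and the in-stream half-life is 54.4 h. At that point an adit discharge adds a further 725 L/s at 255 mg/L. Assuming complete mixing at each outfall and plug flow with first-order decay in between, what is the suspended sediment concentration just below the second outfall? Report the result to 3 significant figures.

37.2 mg/L

Flow-weighted average: C = (5130·11.00 + 508.0·161.0) / 5638 = 138200/5638 = 24.52 mg/L; combined flow 5638 L/s.
Travel time t = 30.6·1000 / 0.11 = 278200 s = 77.27 h.
Half-life 54.4 h → k = ln 2 / 54.4 = 0.01274 h⁻¹ = 0.3058 d⁻¹.
After decay, C = 24.52 × e^(−kt) = 24.52 × 0.3736 = 9.159 mg/L.
Second outfall: C = (5638·9.159 + 725.0·255.0)/6363 = 37.17 mg/L.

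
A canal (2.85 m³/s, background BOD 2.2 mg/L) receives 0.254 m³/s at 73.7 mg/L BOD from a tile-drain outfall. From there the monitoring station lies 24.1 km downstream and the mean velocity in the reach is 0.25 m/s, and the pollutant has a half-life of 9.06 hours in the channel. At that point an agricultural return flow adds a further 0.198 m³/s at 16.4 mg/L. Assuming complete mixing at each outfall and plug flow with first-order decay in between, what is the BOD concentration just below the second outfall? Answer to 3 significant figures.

After mixing, C = (2.850·2.200 + 0.2540·73.70) / 3.104 = 24.99/3.104 = 8.051 mg/L; combined flow 3.104 m³/s.
Travel time t = 24.1·1000 / 0.25 = 96400 s = 26.78 h.
Half-life 9.06 h → k = ln 2 / 9.06 = 0.07651 h⁻¹ = 1.836 d⁻¹.
After decay, C = 8.051 × e^(−kt) = 8.051 × 0.1289 = 1.038 mg/L.
At the second outfall, C = (3.104·1.038 + 0.1980·16.40) / (3.104 + 0.1980) = 1.959 mg/L.

1.96 mg/L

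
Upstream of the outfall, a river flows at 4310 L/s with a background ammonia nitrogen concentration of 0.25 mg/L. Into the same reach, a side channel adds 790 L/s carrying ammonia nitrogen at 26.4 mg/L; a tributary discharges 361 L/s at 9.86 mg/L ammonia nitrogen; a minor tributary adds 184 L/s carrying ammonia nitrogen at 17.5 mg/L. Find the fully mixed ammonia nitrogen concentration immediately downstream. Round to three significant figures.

5.09 mg/L

Mass balance: C = (4310·0.2500 + 790.0·26.40 + 361.0·9.860 + 184.0·17.50) / 5645 = 28710/5645 = 5.086 mg/L.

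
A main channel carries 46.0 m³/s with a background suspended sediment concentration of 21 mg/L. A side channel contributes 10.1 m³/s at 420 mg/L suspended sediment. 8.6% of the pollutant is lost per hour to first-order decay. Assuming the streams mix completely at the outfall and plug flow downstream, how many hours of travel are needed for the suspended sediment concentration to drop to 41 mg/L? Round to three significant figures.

9.09 h

Mixed concentration C = ΣQC/ΣQ = (46.00·21.00 + 10.10·420.0) / 56.10 = 5208/56.10 = 92.83 mg/L.
8.6%/h lost → k = −ln(1 − 0.086) = 0.08992 h⁻¹.
92.83·exp(−k·t) = 41 → t = ln(92.83/41)/k = 32720 s = 9.088 h.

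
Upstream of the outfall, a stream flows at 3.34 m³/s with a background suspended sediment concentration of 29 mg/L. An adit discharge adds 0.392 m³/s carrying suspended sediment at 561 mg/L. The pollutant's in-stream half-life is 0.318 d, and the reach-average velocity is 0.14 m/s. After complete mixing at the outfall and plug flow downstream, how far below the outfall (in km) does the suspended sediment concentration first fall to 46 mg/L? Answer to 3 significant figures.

3.40 km

Flow-weighted average: C = (3.340·29.00 + 0.3920·561.0) / 3.732 = 316.8/3.732 = 84.88 mg/L.
Half-life 0.318 d → k = ln 2 / 0.318 = 2.180 d⁻¹.
Set 84.88·exp(−k·t) = 46 → t = ln(84.88/46)/k = 24280 s = 6.745 h.
Distance = v·t = 0.14·24280 = 3400 m = 3.400 km.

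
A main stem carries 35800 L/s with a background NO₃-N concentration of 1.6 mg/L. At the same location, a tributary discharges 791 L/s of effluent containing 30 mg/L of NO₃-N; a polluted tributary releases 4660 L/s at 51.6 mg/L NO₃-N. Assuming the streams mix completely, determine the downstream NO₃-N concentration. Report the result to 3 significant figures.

7.79 mg/L

Mass balance: C = (35800·1.600 + 791.0·30.00 + 4660·51.60) / 41250 = 321500/41250 = 7.793 mg/L.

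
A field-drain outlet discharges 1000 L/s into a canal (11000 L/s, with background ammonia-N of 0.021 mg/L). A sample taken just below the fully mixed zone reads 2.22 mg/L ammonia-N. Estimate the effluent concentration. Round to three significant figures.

26.4 mg/L

Mass balance: 11000·0.02100 + 1000·Cₑ = 12000·2.220
→ Cₑ = (12000·2.220 − 11000·0.02100) / 1000 = 26.41 mg/L.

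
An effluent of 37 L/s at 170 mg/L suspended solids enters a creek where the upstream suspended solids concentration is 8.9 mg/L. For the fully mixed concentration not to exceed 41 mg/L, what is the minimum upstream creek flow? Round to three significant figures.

149 L/s

Set C_mix = 41: (Q·8.900 + 37.00·170.0) / (Q + 37.00) = 41
→ Q = 37.00·(170.0 − 41)/(41 − 8.900) = 148.7 L/s.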